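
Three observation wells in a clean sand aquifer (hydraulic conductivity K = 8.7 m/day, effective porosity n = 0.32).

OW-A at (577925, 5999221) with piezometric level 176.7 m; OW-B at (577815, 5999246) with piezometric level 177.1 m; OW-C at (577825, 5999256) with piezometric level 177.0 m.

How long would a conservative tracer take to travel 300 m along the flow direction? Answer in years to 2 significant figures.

Taking OW-A as reference: OW-B−OW-A = (-110, 25, +0.4); OW-C−OW-A = (-100, 35, +0.3).
Determinant of the coordinate differences = (-110)·35 − (-100)·25 = -1350.
∂h/∂x = [(+0.4)·35 − (+0.3)·25] / -1350 = -0.004815
∂h/∂y = [(-110)·(+0.3) − (-100)·(+0.4)] / -1350 = -0.005185
|∇h| = √(-0.004815² + -0.005185²) = 0.007076
Seepage velocity v = K·i/n = 8.7 × 0.007076 / 0.32 = 0.1924 m/day.
t = 300 / 0.1924 = 1559 days = 4.27 years.

4.3 years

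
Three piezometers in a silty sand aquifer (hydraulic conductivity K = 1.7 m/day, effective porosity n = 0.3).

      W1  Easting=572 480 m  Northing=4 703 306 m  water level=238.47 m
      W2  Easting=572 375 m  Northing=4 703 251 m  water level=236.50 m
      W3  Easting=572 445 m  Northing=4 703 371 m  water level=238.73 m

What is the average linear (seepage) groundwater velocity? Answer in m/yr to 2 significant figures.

Taking W1 as reference: W2−W1 = (-105, -55, -1.97); W3−W1 = (-35, 65, +0.26).
Solve a·Δx + b·Δy = Δh: det = (-105)·65 − (-35)·(-55) = -8750.
∂h/∂x = [(-1.97)·65 − (+0.26)·(-55)] / -8750 = +0.01300
∂h/∂y = [(-105)·(+0.26) − (-35)·(-1.97)] / -8750 = +0.01100
|∇h| = √(0.01300² + 0.01100²) = 0.01703
Seepage velocity v = K·i/n = 1.7 × 0.01703 / 0.3 = 0.0965 m/day = 35.25 m/yr.

35 m/yr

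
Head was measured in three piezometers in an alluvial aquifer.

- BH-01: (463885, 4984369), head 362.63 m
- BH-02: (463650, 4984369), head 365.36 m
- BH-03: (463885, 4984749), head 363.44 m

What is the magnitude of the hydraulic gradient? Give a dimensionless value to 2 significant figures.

0.012

∂h/∂x = (365.36 − 362.63) / (463650 − 463885) = -0.01162
∂h/∂y = (363.44 − 362.63) / (4984749 − 4984369) = +0.002132
|∇h| = √(-0.01162² + 0.002132²) = 0.01181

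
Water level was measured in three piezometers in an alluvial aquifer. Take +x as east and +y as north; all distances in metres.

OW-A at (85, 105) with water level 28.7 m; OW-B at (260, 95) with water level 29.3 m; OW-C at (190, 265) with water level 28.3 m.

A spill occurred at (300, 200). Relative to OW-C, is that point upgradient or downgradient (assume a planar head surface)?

upgradient

Taking OW-A as reference: OW-B−OW-A = (175, -10, +0.6); OW-C−OW-A = (105, 160, -0.4).
Solve a·Δx + b·Δy = Δh: det = 175·160 − 105·(-10) = 29050.
∂h/∂x = [(+0.6)·160 − (-0.4)·(-10)] / 29050 = +0.003167
∂h/∂y = [175·(-0.4) − 105·(+0.6)] / 29050 = -0.004578
Head at (300, 200) = 28.7 + (+0.003167)·(215) + (-0.004578)·(95) = 28.95 m.
That is higher than the 28.3 m at OW-C, so the point is upgradient.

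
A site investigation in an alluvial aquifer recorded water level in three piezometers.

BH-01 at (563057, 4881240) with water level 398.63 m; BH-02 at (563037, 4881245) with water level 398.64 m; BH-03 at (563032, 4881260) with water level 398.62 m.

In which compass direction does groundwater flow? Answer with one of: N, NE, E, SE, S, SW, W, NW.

NE

With h = a·x + b·y + c and BH-01 as origin, the differences give:
  (-20)·a + 5·b = +0.01
  (-25)·a + 20·b = -0.01
Eliminate b (×20 and ×5, subtract): -275·a = 0.250 → a = ∂h/∂x = -0.0009091
Back-substitute: b = ∂h/∂y = -0.001636.
Flow = −∇h = (+0.0009091 east, +0.001636 north), which points northeast.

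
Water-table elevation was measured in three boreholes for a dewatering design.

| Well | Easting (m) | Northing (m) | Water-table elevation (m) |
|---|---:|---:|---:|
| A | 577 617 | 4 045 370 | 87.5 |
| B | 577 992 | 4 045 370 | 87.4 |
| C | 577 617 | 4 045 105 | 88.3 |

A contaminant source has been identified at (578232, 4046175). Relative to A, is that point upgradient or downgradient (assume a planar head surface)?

downgradient

∂h/∂x = (87.4 − 87.5) / (577992 − 577617) = -0.0002667
∂h/∂y = (88.3 − 87.5) / (4045105 − 4045370) = -0.003019
Head at (578232, 4046175) = 87.5 + (-0.0002667)·(615) + (-0.003019)·(805) = 84.91 m.
That is lower than the 87.5 m at A, so the point is downgradient.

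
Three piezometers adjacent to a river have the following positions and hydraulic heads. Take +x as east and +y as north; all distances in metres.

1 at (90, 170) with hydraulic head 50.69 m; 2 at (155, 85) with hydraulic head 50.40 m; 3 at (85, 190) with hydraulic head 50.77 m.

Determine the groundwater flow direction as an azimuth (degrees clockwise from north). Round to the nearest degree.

195°

Taking 1 as reference: 2−1 = (65, -85, -0.29); 3−1 = (-5, 20, +0.08).
Solve a·Δx + b·Δy = Δh: det = 65·20 − (-5)·(-85) = 875.
∂h/∂x = [(-0.29)·20 − (+0.08)·(-85)] / 875 = +0.001143
∂h/∂y = [65·(+0.08) − (-5)·(-0.29)] / 875 = +0.004286
Flow direction (−∇h) has components (-0.001143 E, -0.004286 N).
Azimuth = atan2(E, N) = atan2(-0.001143, -0.004286) = 194.9° ≈ 195°.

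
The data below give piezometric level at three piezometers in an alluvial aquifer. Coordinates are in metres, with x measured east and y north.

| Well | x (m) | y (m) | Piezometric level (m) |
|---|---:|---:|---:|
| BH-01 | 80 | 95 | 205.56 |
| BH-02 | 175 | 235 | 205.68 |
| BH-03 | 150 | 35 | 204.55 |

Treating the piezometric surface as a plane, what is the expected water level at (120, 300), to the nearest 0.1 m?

206.6 m

With h = a·x + b·y + c and BH-01 as origin, the differences give:
  95·a + 140·b = +0.12
  70·a + (-60)·b = -1.01
Eliminate b (×(-60) and ×140, subtract): -15500·a = 134.200 → a = ∂h/∂x = -0.008658
Back-substitute: b = ∂h/∂y = +0.006732.
h(120, 300) = 205.56 + (-0.008658)·(40) + (+0.006732)·(205) = 205.56 -0.346 +1.380 = 206.594 m.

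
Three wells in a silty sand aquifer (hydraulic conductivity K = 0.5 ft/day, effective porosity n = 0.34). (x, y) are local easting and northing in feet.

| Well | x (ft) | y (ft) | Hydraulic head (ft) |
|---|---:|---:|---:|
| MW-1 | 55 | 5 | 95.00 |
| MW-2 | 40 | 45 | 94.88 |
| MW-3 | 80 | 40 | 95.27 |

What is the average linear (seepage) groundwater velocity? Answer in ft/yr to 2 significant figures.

5.3 ft/yr

With h = a·x + b·y + c and MW-1 as origin, the differences give:
  (-15)·a + 40·b = -0.12
  25·a + 35·b = +0.27
Eliminate b (×35 and ×40, subtract): -1525·a = -15.000 → a = ∂h/∂x = +0.009836
Back-substitute: b = ∂h/∂y = +0.0006885.
|∇h| = √(0.009836² + 0.0006885²) = 0.00986
Seepage velocity v = K·i/n = 0.5 × 0.00986 / 0.34 = 0.0145 ft/day = 5.296 ft/yr.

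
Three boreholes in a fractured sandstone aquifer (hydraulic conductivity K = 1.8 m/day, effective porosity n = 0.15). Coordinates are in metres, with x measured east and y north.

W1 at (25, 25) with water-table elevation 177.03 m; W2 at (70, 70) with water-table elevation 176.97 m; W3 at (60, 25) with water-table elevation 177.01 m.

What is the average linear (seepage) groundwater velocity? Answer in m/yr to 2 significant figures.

Three-point gradient (reference W1): Δ to W2 = (45, 45, -0.06), Δ to W3 = (35, 0, -0.02).
∂h/∂x = -0.0005714, ∂h/∂y = -0.0007619 (det = -1575).
|∇h| = √(-0.0005714² + -0.0007619²) = 0.0009524
Seepage velocity v = K·i/n = 1.8 × 0.0009524 / 0.15 = 0.01143 m/day = 4.175 m/yr.

4.2 m/yr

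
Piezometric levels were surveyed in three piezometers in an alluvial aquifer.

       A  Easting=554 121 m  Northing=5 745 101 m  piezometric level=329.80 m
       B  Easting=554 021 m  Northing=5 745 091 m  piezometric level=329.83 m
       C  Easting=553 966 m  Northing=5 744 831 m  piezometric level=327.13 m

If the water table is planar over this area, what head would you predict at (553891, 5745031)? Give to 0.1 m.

Taking A as reference: B−A = (-100, -10, +0.03); C−A = (-155, -270, -2.67).
Solve a·Δx + b·Δy = Δh: det = (-100)·(-270) − (-155)·(-10) = 25450.
∂h/∂x = [(+0.03)·(-270) − (-2.67)·(-10)] / 25450 = -0.001367
∂h/∂y = [(-100)·(-2.67) − (-155)·(+0.03)] / 25450 = +0.01067
h(553891, 5745031) = 329.80 + (-0.001367)·(-230) + (+0.01067)·(-70) = 329.80 +0.314 -0.747 = 329.367 m.

329.4 m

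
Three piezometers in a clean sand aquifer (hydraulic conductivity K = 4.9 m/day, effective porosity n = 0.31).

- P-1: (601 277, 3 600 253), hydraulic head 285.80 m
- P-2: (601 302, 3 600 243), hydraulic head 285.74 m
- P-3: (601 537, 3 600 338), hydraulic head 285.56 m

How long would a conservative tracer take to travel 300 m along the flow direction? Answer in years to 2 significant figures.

20 years

Three-point gradient (reference P-1): Δ to P-2 = (25, -10, -0.06), Δ to P-3 = (260, 85, -0.24).
∂h/∂x = -0.001587, ∂h/∂y = +0.002032 (det = 4725).
|∇h| = √(-0.001587² + 0.002032²) = 0.002578
Seepage velocity v = K·i/n = 4.9 × 0.002578 / 0.31 = 0.04075 m/day.
t = 300 / 0.04075 = 7362 days = 20.2 years.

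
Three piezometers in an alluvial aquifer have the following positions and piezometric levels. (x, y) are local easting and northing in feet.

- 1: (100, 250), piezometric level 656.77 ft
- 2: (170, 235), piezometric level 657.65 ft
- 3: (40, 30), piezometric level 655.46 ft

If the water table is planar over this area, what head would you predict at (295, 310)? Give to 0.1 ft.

Differences from 1: to 2 (Δx, Δy, Δh) = (70, -15, +0.88); to 3 = (-60, -220, -1.31).
Solve a·Δx + b·Δy = Δh: det = 70·(-220) − (-60)·(-15) = -16300.
∂h/∂x = [(+0.88)·(-220) − (-1.31)·(-15)] / -16300 = +0.01308
∂h/∂y = [70·(-1.31) − (-60)·(+0.88)] / -16300 = +0.002387
h(295, 310) = 656.77 + (+0.01308)·(195) + (+0.002387)·(60) = 656.77 +2.551 +0.143 = 659.464 ft.

659.5 ft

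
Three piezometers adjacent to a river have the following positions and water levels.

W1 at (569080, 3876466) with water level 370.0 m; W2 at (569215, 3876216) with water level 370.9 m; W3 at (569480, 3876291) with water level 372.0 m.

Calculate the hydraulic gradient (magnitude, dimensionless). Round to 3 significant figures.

With h = a·x + b·y + c and W1 as origin, the differences give:
  135·a + (-250)·b = +0.9
  400·a + (-175)·b = +2.0
Eliminate b (×(-175) and ×(-250), subtract): 76375·a = 342.50 → a = ∂h/∂x = +0.004484
Back-substitute: b = ∂h/∂y = -0.001178.
|∇h| = √(0.004484² + -0.001178²) = 0.004636

0.00464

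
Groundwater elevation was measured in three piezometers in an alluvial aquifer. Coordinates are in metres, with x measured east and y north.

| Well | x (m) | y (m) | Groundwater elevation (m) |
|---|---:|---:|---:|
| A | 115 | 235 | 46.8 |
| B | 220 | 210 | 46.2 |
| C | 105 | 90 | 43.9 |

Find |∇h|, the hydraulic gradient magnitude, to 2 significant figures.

0.020

Differences from A: to B (Δx, Δy, Δh) = (105, -25, -0.6); to C = (-10, -145, -2.9).
Determinant of the coordinate differences = 105·(-145) − (-10)·(-25) = -15475.
∂h/∂x = [(-0.6)·(-145) − (-2.9)·(-25)] / -15475 = -0.0009370
∂h/∂y = [105·(-2.9) − (-10)·(-0.6)] / -15475 = +0.02006
|∇h| = √(-0.0009370² + 0.02006²) = 0.02008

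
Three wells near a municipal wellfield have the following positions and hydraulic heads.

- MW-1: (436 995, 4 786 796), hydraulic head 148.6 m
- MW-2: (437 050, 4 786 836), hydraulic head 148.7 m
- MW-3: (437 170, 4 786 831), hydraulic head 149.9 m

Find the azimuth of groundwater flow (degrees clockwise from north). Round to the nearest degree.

Taking MW-1 as reference: MW-2−MW-1 = (55, 40, +0.1); MW-3−MW-1 = (175, 35, +1.3).
Determinant of the coordinate differences = 55·35 − 175·40 = -5075.
∂h/∂x = [(+0.1)·35 − (+1.3)·40] / -5075 = +0.009557
∂h/∂y = [55·(+1.3) − 175·(+0.1)] / -5075 = -0.01064
Flow direction (−∇h) has components (-0.009557 E, +0.01064 N).
Azimuth = atan2(E, N) = atan2(-0.009557, +0.01064) = 318.1° ≈ 318°.

318°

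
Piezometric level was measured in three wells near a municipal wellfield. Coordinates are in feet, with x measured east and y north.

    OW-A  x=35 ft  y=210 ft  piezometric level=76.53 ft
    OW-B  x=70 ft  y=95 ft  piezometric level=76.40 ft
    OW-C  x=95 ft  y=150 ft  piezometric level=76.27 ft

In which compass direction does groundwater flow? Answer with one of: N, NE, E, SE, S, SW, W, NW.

With h = a·x + b·y + c and OW-A as origin, the differences give:
  35·a + (-115)·b = -0.13
  60·a + (-60)·b = -0.26
Eliminate b (×(-60) and ×(-115), subtract): 4800·a = -22.100 → a = ∂h/∂x = -0.004604
Back-substitute: b = ∂h/∂y = -0.0002708.
Flow = −∇h = (+0.004604 east, +0.0002708 north), which points east.

E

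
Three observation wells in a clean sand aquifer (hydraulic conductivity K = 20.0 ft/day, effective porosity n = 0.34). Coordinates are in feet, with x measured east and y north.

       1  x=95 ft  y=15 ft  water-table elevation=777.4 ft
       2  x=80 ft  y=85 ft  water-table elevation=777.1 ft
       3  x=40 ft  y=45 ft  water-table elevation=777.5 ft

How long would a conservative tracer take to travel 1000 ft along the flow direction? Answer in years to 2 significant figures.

6.6 years

With h = a·x + b·y + c and 1 as origin, the differences give:
  (-15)·a + 70·b = -0.3
  (-55)·a + 30·b = +0.1
Eliminate b (×30 and ×70, subtract): 3400·a = -16.00 → a = ∂h/∂x = -0.004706
Back-substitute: b = ∂h/∂y = -0.005294.
|∇h| = √(-0.004706² + -0.005294²) = 0.007083
Seepage velocity v = K·i/n = 20.0 × 0.007083 / 0.34 = 0.4166 ft/day.
t = 1000 / 0.4166 = 2400 days = 6.57 years.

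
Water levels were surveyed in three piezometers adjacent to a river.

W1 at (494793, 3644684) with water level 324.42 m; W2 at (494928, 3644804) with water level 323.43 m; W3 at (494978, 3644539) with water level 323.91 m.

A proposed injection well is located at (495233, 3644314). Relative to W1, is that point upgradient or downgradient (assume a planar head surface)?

downgradient

With h = a·x + b·y + c and W1 as origin, the differences give:
  135·a + 120·b = -0.99
  185·a + (-145)·b = -0.51
Eliminate b (×(-145) and ×120, subtract): -41775·a = 204.750 → a = ∂h/∂x = -0.004901
Back-substitute: b = ∂h/∂y = -0.002736.
Head at (495233, 3644314) = 324.42 + (-0.004901)·(440) + (-0.002736)·(-370) = 323.28 m.
That is lower than the 324.42 m at W1, so the point is downgradient.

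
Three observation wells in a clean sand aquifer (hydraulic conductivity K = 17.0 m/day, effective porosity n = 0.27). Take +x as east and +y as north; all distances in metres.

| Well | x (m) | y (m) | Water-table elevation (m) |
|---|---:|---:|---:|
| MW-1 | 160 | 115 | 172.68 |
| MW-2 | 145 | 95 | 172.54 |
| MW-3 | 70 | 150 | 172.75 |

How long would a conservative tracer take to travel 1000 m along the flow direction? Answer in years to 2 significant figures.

Differences from MW-1: to MW-2 (Δx, Δy, Δh) = (-15, -20, -0.14); to MW-3 = (-90, 35, +0.07).
Determinant of the coordinate differences = (-15)·35 − (-90)·(-20) = -2325.
∂h/∂x = [(-0.14)·35 − (+0.07)·(-20)] / -2325 = +0.001505
∂h/∂y = [(-15)·(+0.07) − (-90)·(-0.14)] / -2325 = +0.005871
|∇h| = √(0.001505² + 0.005871²) = 0.006061
Seepage velocity v = K·i/n = 17.0 × 0.006061 / 0.27 = 0.3816 m/day.
t = 1000 / 0.3816 = 2621 days = 7.18 years.

7.2 years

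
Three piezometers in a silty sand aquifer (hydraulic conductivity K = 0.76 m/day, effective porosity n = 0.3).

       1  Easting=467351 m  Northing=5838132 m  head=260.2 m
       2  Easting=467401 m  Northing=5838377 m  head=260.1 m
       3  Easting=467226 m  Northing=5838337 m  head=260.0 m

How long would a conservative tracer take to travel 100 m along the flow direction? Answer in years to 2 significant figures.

With h = a·x + b·y + c and 1 as origin, the differences give:
  50·a + 245·b = -0.1
  (-125)·a + 205·b = -0.2
Eliminate b (×205 and ×245, subtract): 40875·a = 28.50 → a = ∂h/∂x = +0.0006972
Back-substitute: b = ∂h/∂y = -0.0005505.
|∇h| = √(0.0006972² + -0.0005505²) = 0.0008883
Seepage velocity v = K·i/n = 0.76 × 0.0008883 / 0.3 = 0.00225 m/day.
t = 100 / 0.00225 = 4.444e+04 days = 122 years.

120 years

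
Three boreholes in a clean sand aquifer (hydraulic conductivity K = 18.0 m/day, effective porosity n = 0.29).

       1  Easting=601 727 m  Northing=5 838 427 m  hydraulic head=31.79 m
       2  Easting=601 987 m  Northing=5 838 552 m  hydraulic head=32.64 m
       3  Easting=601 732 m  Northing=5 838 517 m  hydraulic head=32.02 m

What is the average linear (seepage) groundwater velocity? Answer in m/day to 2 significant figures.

0.20 m/day

With h = a·x + b·y + c and 1 as origin, the differences give:
  260·a + 125·b = +0.85
  5·a + 90·b = +0.23
Eliminate b (×90 and ×125, subtract): 22775·a = 47.750 → a = ∂h/∂x = +0.002097
Back-substitute: b = ∂h/∂y = +0.002439.
|∇h| = √(0.002097² + 0.002439²) = 0.003217
Seepage velocity v = K·i/n = 18.0 × 0.003217 / 0.29 = 0.1997 m/day.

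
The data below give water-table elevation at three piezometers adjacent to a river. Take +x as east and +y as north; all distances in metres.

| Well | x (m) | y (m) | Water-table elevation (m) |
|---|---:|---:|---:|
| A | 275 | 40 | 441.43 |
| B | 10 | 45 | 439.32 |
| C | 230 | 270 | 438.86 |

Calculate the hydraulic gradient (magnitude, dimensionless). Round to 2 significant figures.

Differences from A: to B (Δx, Δy, Δh) = (-265, 5, -2.11); to C = (-45, 230, -2.57).
Determinant of the coordinate differences = (-265)·230 − (-45)·5 = -60725.
∂h/∂x = [(-2.11)·230 − (-2.57)·5] / -60725 = +0.007780
∂h/∂y = [(-265)·(-2.57) − (-45)·(-2.11)] / -60725 = -0.009652
|∇h| = √(0.007780² + -0.009652²) = 0.0124

0.012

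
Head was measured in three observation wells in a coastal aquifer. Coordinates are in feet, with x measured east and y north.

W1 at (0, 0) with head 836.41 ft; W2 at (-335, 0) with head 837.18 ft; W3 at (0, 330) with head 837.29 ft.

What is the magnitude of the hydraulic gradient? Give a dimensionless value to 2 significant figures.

0.0035

∂h/∂x = (837.18 − 836.41) / (-335 − 0) = -0.002299
∂h/∂y = (837.29 − 836.41) / (330 − 0) = +0.002667
|∇h| = √(-0.002299² + 0.002667²) = 0.003521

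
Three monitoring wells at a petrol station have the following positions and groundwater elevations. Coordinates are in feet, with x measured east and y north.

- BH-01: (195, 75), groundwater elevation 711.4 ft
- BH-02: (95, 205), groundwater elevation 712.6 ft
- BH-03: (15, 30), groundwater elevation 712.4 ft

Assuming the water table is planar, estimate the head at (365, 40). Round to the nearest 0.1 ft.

710.1 ft

With h = a·x + b·y + c and BH-01 as origin, the differences give:
  (-100)·a + 130·b = +1.2
  (-180)·a + (-45)·b = +1.0
Eliminate b (×(-45) and ×130, subtract): 27900·a = -184.00 → a = ∂h/∂x = -0.006595
Back-substitute: b = ∂h/∂y = +0.004158.
h(365, 40) = 711.4 + (-0.006595)·(170) + (+0.004158)·(-35) = 711.4 -1.121 -0.146 = 710.133 ft.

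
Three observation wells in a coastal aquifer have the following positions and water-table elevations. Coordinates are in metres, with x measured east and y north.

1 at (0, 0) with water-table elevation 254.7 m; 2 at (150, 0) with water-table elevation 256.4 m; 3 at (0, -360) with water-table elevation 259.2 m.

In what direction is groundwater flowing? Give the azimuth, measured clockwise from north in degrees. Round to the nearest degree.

∂h/∂x = (256.4 − 254.7) / (150 − 0) = +0.01133
∂h/∂y = (259.2 − 254.7) / (-360 − 0) = -0.01250
Flow direction (−∇h) has components (-0.01133 E, +0.01250 N).
Azimuth = atan2(E, N) = atan2(-0.01133, +0.01250) = 317.8° ≈ 318°.

318°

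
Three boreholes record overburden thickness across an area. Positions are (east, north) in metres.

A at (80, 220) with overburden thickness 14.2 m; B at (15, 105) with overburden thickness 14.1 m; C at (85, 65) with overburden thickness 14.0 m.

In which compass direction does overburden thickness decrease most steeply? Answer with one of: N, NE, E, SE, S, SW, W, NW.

SE

Differences from A: to B (Δx, Δy, Δh) = (-65, -115, -0.1); to C = (5, -155, -0.2).
Determinant of the coordinate differences = (-65)·(-155) − 5·(-115) = 10650.
∂d/∂x = [(-0.1)·(-155) − (-0.2)·(-115)] / 10650 = -0.0007042
∂d/∂y = [(-65)·(-0.2) − 5·(-0.1)] / 10650 = +0.001268
Steepest decrease is along −∇f = (+0.0007042 E, -0.001268 N) → southeast.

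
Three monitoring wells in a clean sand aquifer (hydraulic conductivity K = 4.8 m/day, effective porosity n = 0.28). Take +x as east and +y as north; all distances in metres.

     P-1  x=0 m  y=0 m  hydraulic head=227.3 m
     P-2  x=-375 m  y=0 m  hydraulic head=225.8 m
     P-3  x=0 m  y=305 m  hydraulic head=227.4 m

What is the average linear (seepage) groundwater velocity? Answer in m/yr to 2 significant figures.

∂h/∂x = (225.8 − 227.3) / (-375 − 0) = +0.004000
∂h/∂y = (227.4 − 227.3) / (305 − 0) = +0.0003279
|∇h| = √(0.004000² + 0.0003279²) = 0.004013
Seepage velocity v = K·i/n = 4.8 × 0.004013 / 0.28 = 0.06879 m/day = 25.13 m/yr.

25 m/yr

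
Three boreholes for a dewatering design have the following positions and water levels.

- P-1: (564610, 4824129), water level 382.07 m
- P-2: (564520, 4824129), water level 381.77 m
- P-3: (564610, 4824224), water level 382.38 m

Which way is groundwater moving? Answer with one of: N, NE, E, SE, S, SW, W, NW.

∂h/∂x = (381.77 − 382.07) / (564520 − 564610) = +0.003333
∂h/∂y = (382.38 − 382.07) / (4824224 − 4824129) = +0.003263
Flow = −∇h = (-0.003333 east, -0.003263 north), which points southwest.

SW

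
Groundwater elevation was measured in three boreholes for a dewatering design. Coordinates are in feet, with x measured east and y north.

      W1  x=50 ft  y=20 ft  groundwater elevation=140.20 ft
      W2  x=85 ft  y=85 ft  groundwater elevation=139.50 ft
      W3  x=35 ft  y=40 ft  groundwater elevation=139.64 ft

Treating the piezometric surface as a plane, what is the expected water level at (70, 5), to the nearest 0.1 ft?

Three-point gradient (reference W1): Δ to W2 = (35, 65, -0.70), Δ to W3 = (-15, 20, -0.56).
∂h/∂x = +0.01337, ∂h/∂y = -0.01797 (det = 1675).
h(70, 5) = 140.20 + (+0.01337)·(20) + (-0.01797)·(-15) = 140.20 +0.267 +0.270 = 140.737 ft.

140.7 ft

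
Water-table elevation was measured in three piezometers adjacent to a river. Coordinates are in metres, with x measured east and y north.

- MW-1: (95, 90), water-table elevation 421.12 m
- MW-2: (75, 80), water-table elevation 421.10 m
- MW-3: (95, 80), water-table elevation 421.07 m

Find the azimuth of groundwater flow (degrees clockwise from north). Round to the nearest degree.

Three-point gradient (reference MW-1): Δ to MW-2 = (-20, -10, -0.02), Δ to MW-3 = (0, -10, -0.05).
∂h/∂x = -0.001500, ∂h/∂y = +0.005000 (det = 200).
Flow direction (−∇h) has components (+0.001500 E, -0.005000 N).
Azimuth = atan2(E, N) = atan2(+0.001500, -0.005000) = 163.3° ≈ 163°.

163°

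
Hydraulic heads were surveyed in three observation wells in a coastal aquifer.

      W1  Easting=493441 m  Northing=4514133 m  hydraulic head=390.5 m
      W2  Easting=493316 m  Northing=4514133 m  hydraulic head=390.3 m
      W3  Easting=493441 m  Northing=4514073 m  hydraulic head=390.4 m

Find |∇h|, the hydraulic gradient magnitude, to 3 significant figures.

∂h/∂x = (390.3 − 390.5) / (493316 − 493441) = +0.001600
∂h/∂y = (390.4 − 390.5) / (4514073 − 4514133) = +0.001667
|∇h| = √(0.001600² + 0.001667²) = 0.002311

0.00231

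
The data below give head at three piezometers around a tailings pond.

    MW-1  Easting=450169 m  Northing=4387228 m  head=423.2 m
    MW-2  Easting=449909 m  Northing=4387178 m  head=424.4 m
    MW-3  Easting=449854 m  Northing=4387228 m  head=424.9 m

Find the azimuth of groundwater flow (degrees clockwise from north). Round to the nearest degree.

With h = a·x + b·y + c and MW-1 as origin, the differences give:
  (-260)·a + (-50)·b = +1.2
  (-315)·a + 0·b = +1.7
Eliminate b (×0 and ×(-50), subtract): -15750·a = 85.00 → a = ∂h/∂x = -0.005397
Back-substitute: b = ∂h/∂y = +0.004063.
Flow direction (−∇h) has components (+0.005397 E, -0.004063 N).
Azimuth = atan2(E, N) = atan2(+0.005397, -0.004063) = 127.0° ≈ 127°.

127°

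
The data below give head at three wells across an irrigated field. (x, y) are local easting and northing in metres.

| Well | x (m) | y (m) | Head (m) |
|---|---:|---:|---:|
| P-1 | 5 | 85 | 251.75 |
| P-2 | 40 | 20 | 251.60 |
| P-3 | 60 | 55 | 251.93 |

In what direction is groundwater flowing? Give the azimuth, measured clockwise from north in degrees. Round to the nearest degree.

228°

With h = a·x + b·y + c and P-1 as origin, the differences give:
  35·a + (-65)·b = -0.15
  55·a + (-30)·b = +0.18
Eliminate b (×(-30) and ×(-65), subtract): 2525·a = 16.200 → a = ∂h/∂x = +0.006416
Back-substitute: b = ∂h/∂y = +0.005762.
Flow direction (−∇h) has components (-0.006416 E, -0.005762 N).
Azimuth = atan2(E, N) = atan2(-0.006416, -0.005762) = 228.1° ≈ 228°.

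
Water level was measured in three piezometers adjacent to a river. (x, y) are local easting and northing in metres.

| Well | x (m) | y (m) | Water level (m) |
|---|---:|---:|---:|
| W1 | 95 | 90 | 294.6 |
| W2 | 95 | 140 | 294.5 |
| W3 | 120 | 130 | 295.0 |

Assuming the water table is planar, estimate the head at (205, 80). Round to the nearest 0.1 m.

Differences from W1: to W2 (Δx, Δy, Δh) = (0, 50, -0.1); to W3 = (25, 40, +0.4).
Solve a·Δx + b·Δy = Δh: det = 0·40 − 25·50 = -1250.
∂h/∂x = [(-0.1)·40 − (+0.4)·50] / -1250 = +0.01920
∂h/∂y = [0·(+0.4) − 25·(-0.1)] / -1250 = -0.002000
h(205, 80) = 294.6 + (+0.01920)·(110) + (-0.002000)·(-10) = 294.6 +2.112 +0.020 = 296.732 m.

296.7 m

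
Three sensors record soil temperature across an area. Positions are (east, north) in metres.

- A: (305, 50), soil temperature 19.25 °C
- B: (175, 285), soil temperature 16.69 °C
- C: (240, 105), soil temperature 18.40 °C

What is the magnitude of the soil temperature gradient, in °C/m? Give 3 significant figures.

With T = a·x + b·y + c and A as origin, the differences give:
  (-130)·a + 235·b = -2.56
  (-65)·a + 55·b = -0.85
Eliminate b (×55 and ×235, subtract): 8125·a = 58.950 → a = ∂T/∂x = +0.007255
Back-substitute: b = ∂T/∂y = -0.006880.
|∇f| = √(0.007255² + -0.006880²) = 0.009998 °C/m

0.01000 °C/m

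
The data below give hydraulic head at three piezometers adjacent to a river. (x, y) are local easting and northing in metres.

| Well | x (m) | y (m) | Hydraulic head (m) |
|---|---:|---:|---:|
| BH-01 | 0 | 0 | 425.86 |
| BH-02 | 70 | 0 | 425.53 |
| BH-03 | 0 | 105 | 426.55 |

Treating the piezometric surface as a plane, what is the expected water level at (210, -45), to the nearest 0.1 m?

424.6 m

∂h/∂x = (425.53 − 425.86) / (70 − 0) = -0.004714
∂h/∂y = (426.55 − 425.86) / (105 − 0) = +0.006571
h(210, -45) = 425.86 + (-0.004714)·(210) + (+0.006571)·(-45) = 425.86 -0.990 -0.296 = 424.574 m.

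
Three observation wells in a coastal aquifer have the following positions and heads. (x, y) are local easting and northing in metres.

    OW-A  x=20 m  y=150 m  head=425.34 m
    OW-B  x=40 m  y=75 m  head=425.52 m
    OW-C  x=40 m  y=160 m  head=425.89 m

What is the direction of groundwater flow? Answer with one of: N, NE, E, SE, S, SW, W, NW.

Taking OW-A as reference: OW-B−OW-A = (20, -75, +0.18); OW-C−OW-A = (20, 10, +0.55).
Solve a·Δx + b·Δy = Δh: det = 20·10 − 20·(-75) = 1700.
∂h/∂x = [(+0.18)·10 − (+0.55)·(-75)] / 1700 = +0.02532
∂h/∂y = [20·(+0.55) − 20·(+0.18)] / 1700 = +0.004353
Flow = −∇h = (-0.02532 east, -0.004353 north), which points west.

W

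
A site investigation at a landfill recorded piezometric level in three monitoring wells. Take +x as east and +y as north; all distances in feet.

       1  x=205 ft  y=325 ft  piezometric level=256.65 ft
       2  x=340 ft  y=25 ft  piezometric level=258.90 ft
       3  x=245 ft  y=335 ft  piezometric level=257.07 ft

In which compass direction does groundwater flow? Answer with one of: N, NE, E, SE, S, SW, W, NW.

W

Taking 1 as reference: 2−1 = (135, -300, +2.25); 3−1 = (40, 10, +0.42).
Determinant of the coordinate differences = 135·10 − 40·(-300) = 13350.
∂h/∂x = [(+2.25)·10 − (+0.42)·(-300)] / 13350 = +0.01112
∂h/∂y = [135·(+0.42) − 40·(+2.25)] / 13350 = -0.002494
Flow = −∇h = (-0.01112 east, +0.002494 north), which points west.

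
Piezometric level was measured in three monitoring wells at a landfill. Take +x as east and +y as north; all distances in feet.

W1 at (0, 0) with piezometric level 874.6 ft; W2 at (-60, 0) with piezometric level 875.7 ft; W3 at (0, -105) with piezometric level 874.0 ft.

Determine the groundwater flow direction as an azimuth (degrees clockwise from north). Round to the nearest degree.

∂h/∂x = (875.7 − 874.6) / (-60 − 0) = -0.01833
∂h/∂y = (874.0 − 874.6) / (-105 − 0) = +0.005714
Flow direction (−∇h) has components (+0.01833 E, -0.005714 N).
Azimuth = atan2(E, N) = atan2(+0.01833, -0.005714) = 107.3° ≈ 107°.

107°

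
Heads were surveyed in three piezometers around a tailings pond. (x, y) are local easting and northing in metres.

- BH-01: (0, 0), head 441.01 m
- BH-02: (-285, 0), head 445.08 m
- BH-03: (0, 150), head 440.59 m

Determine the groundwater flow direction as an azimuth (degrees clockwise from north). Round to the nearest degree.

079°

∂h/∂x = (445.08 − 441.01) / (-285 − 0) = -0.01428
∂h/∂y = (440.59 − 441.01) / (150 − 0) = -0.002800
Flow direction (−∇h) has components (+0.01428 E, +0.002800 N).
Azimuth = atan2(E, N) = atan2(+0.01428, +0.002800) = 78.9° ≈ 079°.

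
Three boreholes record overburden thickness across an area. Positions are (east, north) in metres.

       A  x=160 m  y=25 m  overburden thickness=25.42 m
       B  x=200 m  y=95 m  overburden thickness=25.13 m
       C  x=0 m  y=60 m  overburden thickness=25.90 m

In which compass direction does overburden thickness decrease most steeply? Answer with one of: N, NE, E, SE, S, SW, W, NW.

NE

With d = a·x + b·y + c and A as origin, the differences give:
  40·a + 70·b = -0.29
  (-160)·a + 35·b = +0.48
Eliminate b (×35 and ×70, subtract): 12600·a = -43.750 → a = ∂d/∂x = -0.003472
Back-substitute: b = ∂d/∂y = -0.002159.
Steepest decrease is along −∇f = (+0.003472 E, +0.002159 N) → northeast.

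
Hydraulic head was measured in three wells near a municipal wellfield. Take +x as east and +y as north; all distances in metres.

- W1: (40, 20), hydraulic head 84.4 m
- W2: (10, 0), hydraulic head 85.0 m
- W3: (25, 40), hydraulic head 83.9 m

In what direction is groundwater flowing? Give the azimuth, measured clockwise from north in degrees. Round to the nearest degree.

With h = a·x + b·y + c and W1 as origin, the differences give:
  (-30)·a + (-20)·b = +0.6
  (-15)·a + 20·b = -0.5
Eliminate b (×20 and ×(-20), subtract): -900·a = 2.00 → a = ∂h/∂x = -0.002222
Back-substitute: b = ∂h/∂y = -0.02667.
Flow direction (−∇h) has components (+0.002222 E, +0.02667 N).
Azimuth = atan2(E, N) = atan2(+0.002222, +0.02667) = 4.8° ≈ 005°.

005°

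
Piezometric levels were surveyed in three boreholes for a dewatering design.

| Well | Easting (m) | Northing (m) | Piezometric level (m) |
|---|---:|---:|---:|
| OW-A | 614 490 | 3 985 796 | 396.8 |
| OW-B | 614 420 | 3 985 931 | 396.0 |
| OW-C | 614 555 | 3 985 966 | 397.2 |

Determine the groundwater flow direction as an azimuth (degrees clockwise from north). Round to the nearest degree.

With h = a·x + b·y + c and OW-A as origin, the differences give:
  (-70)·a + 135·b = -0.8
  65·a + 170·b = +0.4
Eliminate b (×170 and ×135, subtract): -20675·a = -190.00 → a = ∂h/∂x = +0.009190
Back-substitute: b = ∂h/∂y = -0.001161.
Flow direction (−∇h) has components (-0.009190 E, +0.001161 N).
Azimuth = atan2(E, N) = atan2(-0.009190, +0.001161) = 277.2° ≈ 277°.

277°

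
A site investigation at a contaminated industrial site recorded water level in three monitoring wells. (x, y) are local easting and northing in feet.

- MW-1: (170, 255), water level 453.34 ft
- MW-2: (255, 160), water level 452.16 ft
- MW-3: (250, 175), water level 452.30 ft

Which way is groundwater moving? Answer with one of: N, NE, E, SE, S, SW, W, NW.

Taking MW-1 as reference: MW-2−MW-1 = (85, -95, -1.18); MW-3−MW-1 = (80, -80, -1.04).
Determinant of the coordinate differences = 85·(-80) − 80·(-95) = 800.
∂h/∂x = [(-1.18)·(-80) − (-1.04)·(-95)] / 800 = -0.005500
∂h/∂y = [85·(-1.04) − 80·(-1.18)] / 800 = +0.007500
Flow = −∇h = (+0.005500 east, -0.007500 north), which points southeast.

SE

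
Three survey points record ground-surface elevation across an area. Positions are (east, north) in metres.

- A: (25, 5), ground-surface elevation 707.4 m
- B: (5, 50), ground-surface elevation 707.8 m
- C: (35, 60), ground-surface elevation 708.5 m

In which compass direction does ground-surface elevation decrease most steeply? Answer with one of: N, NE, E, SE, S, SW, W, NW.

SW

With z = a·x + b·y + c and A as origin, the differences give:
  (-20)·a + 45·b = +0.4
  10·a + 55·b = +1.1
Eliminate b (×55 and ×45, subtract): -1550·a = -27.50 → a = ∂z/∂x = +0.01774
Back-substitute: b = ∂z/∂y = +0.01677.
Steepest decrease is along −∇f = (-0.01774 E, -0.01677 N) → southwest.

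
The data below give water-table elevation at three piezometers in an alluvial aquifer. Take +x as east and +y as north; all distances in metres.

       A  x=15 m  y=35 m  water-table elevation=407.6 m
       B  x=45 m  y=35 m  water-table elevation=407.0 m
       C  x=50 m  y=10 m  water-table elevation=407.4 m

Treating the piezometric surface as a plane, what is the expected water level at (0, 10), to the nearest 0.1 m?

Differences from A: to B (Δx, Δy, Δh) = (30, 0, -0.6); to C = (35, -25, -0.2).
Solve a·Δx + b·Δy = Δh: det = 30·(-25) − 35·0 = -750.
∂h/∂x = [(-0.6)·(-25) − (-0.2)·0] / -750 = -0.02000
∂h/∂y = [30·(-0.2) − 35·(-0.6)] / -750 = -0.02000
h(0, 10) = 407.6 + (-0.02000)·(-15) + (-0.02000)·(-25) = 407.6 +0.300 +0.500 = 408.400 m.

408.4 m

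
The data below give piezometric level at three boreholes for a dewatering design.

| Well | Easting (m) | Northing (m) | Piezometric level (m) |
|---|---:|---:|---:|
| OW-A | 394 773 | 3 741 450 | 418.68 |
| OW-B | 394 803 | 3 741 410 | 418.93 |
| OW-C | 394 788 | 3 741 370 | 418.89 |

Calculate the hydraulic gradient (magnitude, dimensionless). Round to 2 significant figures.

Three-point gradient (reference OW-A): Δ to OW-B = (30, -40, +0.25), Δ to OW-C = (15, -80, +0.21).
∂h/∂x = +0.006444, ∂h/∂y = -0.001417 (det = -1800).
|∇h| = √(0.006444² + -0.001417²) = 0.006598

0.0066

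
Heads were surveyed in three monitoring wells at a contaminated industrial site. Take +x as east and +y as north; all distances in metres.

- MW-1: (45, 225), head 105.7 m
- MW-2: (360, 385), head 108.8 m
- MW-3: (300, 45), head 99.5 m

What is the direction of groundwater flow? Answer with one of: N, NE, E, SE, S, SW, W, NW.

S

Differences from MW-1: to MW-2 (Δx, Δy, Δh) = (315, 160, +3.1); to MW-3 = (255, -180, -6.2).
Determinant of the coordinate differences = 315·(-180) − 255·160 = -97500.
∂h/∂x = [(+3.1)·(-180) − (-6.2)·160] / -97500 = -0.004451
∂h/∂y = [315·(-6.2) − 255·(+3.1)] / -97500 = +0.02814
Flow = −∇h = (+0.004451 east, -0.02814 north), which points south.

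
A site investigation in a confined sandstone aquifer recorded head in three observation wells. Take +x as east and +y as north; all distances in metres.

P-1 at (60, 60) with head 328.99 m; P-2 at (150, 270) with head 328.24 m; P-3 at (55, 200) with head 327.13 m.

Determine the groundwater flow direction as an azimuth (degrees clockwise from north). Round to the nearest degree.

Differences from P-1: to P-2 (Δx, Δy, Δh) = (90, 210, -0.75); to P-3 = (-5, 140, -1.86).
Solve a·Δx + b·Δy = Δh: det = 90·140 − (-5)·210 = 13650.
∂h/∂x = [(-0.75)·140 − (-1.86)·210] / 13650 = +0.02092
∂h/∂y = [90·(-1.86) − (-5)·(-0.75)] / 13650 = -0.01254
Flow direction (−∇h) has components (-0.02092 E, +0.01254 N).
Azimuth = atan2(E, N) = atan2(-0.02092, +0.01254) = 300.9° ≈ 301°.

301°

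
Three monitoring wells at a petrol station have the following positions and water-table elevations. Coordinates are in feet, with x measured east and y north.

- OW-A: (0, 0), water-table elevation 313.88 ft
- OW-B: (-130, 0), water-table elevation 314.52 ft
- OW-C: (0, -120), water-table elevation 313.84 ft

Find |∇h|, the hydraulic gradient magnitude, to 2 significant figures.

∂h/∂x = (314.52 − 313.88) / (-130 − 0) = -0.004923
∂h/∂y = (313.84 − 313.88) / (-120 − 0) = +0.0003333
|∇h| = √(-0.004923² + 0.0003333²) = 0.004934

0.0049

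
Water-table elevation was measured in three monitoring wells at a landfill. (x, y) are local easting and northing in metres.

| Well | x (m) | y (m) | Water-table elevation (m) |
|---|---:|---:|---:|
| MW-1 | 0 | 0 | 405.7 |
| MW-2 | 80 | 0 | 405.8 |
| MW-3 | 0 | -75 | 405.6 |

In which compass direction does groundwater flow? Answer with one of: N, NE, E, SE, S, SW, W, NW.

∂h/∂x = (405.8 − 405.7) / (80 − 0) = +0.001250
∂h/∂y = (405.6 − 405.7) / (-75 − 0) = +0.001333
Flow = −∇h = (-0.001250 east, -0.001333 north), which points southwest.

SW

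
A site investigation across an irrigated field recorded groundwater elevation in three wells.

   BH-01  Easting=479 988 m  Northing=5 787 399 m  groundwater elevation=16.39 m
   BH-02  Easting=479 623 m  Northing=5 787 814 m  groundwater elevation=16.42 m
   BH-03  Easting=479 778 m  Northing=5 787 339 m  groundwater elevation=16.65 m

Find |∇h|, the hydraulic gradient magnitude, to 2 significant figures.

0.0013

Differences from BH-01: to BH-02 (Δx, Δy, Δh) = (-365, 415, +0.03); to BH-03 = (-210, -60, +0.26).
Solve a·Δx + b·Δy = Δh: det = (-365)·(-60) − (-210)·415 = 109050.
∂h/∂x = [(+0.03)·(-60) − (+0.26)·415] / 109050 = -0.001006
∂h/∂y = [(-365)·(+0.26) − (-210)·(+0.03)] / 109050 = -0.0008125
|∇h| = √(-0.001006² + -0.0008125²) = 0.001293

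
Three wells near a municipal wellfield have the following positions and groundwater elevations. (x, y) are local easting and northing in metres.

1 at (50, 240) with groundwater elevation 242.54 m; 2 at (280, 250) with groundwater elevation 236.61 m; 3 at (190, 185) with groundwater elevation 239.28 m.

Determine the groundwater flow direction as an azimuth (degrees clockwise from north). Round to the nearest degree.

077°

With h = a·x + b·y + c and 1 as origin, the differences give:
  230·a + 10·b = -5.93
  140·a + (-55)·b = -3.26
Eliminate b (×(-55) and ×10, subtract): -14050·a = 358.750 → a = ∂h/∂x = -0.02553
Back-substitute: b = ∂h/∂y = -0.005722.
Flow direction (−∇h) has components (+0.02553 E, +0.005722 N).
Azimuth = atan2(E, N) = atan2(+0.02553, +0.005722) = 77.4° ≈ 077°.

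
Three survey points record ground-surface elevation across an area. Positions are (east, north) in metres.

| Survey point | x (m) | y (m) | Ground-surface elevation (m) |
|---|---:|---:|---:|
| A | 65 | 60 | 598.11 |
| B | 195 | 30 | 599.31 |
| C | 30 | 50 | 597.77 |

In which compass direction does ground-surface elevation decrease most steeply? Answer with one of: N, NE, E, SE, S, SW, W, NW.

W

Differences from A: to B (Δx, Δy, Δh) = (130, -30, +1.20); to C = (-35, -10, -0.34).
Solve a·Δx + b·Δy = Δz: det = 130·(-10) − (-35)·(-30) = -2350.
∂z/∂x = [(+1.20)·(-10) − (-0.34)·(-30)] / -2350 = +0.009447
∂z/∂y = [130·(-0.34) − (-35)·(+1.20)] / -2350 = +0.0009362
Steepest decrease is along −∇f = (-0.009447 E, -0.0009362 N) → west.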